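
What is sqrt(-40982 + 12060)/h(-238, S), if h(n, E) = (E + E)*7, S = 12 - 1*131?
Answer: -I*sqrt(28922)/1666 ≈ -0.10208*I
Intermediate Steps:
S = -119 (S = 12 - 131 = -119)
h(n, E) = 14*E (h(n, E) = (2*E)*7 = 14*E)
sqrt(-40982 + 12060)/h(-238, S) = sqrt(-40982 + 12060)/((14*(-119))) = sqrt(-28922)/(-1666) = (I*sqrt(28922))*(-1/1666) = -I*sqrt(28922)/1666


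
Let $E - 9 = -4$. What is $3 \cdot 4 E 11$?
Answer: $660$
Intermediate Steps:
$E = 5$ ($E = 9 - 4 = 5$)
$3 \cdot 4 E 11 = 3 \cdot 4 \cdot 5 \cdot 11 = 12 \cdot 5 \cdot 11 = 60 \cdot 11 = 660$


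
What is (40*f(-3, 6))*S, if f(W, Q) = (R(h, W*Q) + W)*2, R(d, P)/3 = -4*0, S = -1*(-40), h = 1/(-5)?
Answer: -9600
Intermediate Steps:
h = -1/5 ≈ -0.20000
S = 40
R(d, P) = 0 (R(d, P) = 3*(-4*0) = 3*0 = 0)
f(W, Q) = 2*W (f(W, Q) = (0 + W)*2 = W*2 = 2*W)
(40*f(-3, 6))*S = (40*(2*(-3)))*40 = (40*(-6))*40 = -240*40 = -9600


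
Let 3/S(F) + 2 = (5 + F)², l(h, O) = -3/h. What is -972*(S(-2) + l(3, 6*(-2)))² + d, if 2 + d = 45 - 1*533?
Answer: -39562/49 ≈ -807.39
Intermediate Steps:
d = -490 (d = -2 + (45 - 1*533) = -2 + (45 - 533) = -2 - 488 = -490)
S(F) = 3/(-2 + (5 + F)²)
-972*(S(-2) + l(3, 6*(-2)))² + d = -972*(3/(-2 + (5 - 2)²) - 3/3)² - 490 = -972*(3/(-2 + 3²) - 3*⅓)² - 490 = -972*(3/(-2 + 9) - 1)² - 490 = -972*(3/7 - 1)² - 490 = -972*(-4/7)² - 490 = -972*16/49 - 490 = -15552/49 - 490 = -39562/49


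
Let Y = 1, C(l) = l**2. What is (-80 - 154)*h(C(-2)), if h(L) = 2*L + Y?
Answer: -2106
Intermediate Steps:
h(L) = 1 + 2*L (h(L) = 2*L + 1 = 1 + 2*L)
(-80 - 154)*h(C(-2)) = (-80 - 154)*(1 + 2*(-2)**2) = -234*(1 + 2*4) = -234*(1 + 8) = -234*9 = -2106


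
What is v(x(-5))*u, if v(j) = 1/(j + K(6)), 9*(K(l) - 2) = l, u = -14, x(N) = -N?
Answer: -42/23 ≈ -1.8261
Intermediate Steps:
K(l) = 2 + l/9
v(j) = 1/(8/3 + j) (v(j) = 1/(j + (2 + (⅑)*6)) = 1/(j + (2 + ⅔)) = 1/(j + 8/3) = 1/(8/3 + j))
v(x(-5))*u = (3/(8 + 3*(-1*(-5))))*(-14) = (3/(8 + 3*5))*(-14) = (3/(8 + 15))*(-14) = (3/23)*(-14) = -42/23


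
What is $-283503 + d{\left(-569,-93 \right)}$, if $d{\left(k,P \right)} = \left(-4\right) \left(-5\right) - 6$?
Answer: $-283489$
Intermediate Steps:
$d{\left(k,P \right)} = 14$ ($d{\left(k,P \right)} = 20 - 6 = 14$)
$-283503 + d{\left(-569,-93 \right)} = -283503 + 14 = -283489$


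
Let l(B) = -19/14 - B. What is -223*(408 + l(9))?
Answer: -1241441/14 ≈ -88674.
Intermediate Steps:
l(B) = -19/14 - B (l(B) = -19*1/14 - B = -19/14 - B)
-223*(408 + l(9)) = -223*(408 + (-19/14 - 1*9)) = -223*(408 + (-19/14 - 9)) = -223*(408 - 145/14) = -223*5567/14 = -1241441/14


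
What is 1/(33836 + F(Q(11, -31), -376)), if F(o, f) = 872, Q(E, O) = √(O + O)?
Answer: 1/34708 ≈ 2.8812e-5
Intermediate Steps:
Q(E, O) = √2*√O (Q(E, O) = √(2*O) = √2*√O)
1/(33836 + F(Q(11, -31), -376)) = 1/(33836 + 872) = 1/34708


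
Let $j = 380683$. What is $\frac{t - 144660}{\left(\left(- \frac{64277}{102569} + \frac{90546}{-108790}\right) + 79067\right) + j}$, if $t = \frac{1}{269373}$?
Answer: $- \frac{217409053960665085145}{690954620263706708754} \approx -0.31465$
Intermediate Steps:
$t = \frac{1}{269373} \approx 3.7123 \cdot 10^{-6}$
$\frac{t - 144660}{\left(\left(- \frac{64277}{102569} + \frac{90546}{-108790}\right) + 79067\right) + j} = \frac{\frac{1}{269373} - 144660}{\left(\left(- \frac{64277}{102569} + \frac{90546}{-108790}\right) + 79067\right) + 380683} = - \frac{38967498179}{269373 \left(\left(\left(\left(-64277\right) \frac{1}{102569} + 90546 \left(- \frac{1}{108790}\right)\right) + 79067\right) + 380683\right)} = - \frac{38967498179}{269373 \left(\left(\left(- \frac{64277}{102569} - \frac{45273}{54395}\right) + 79067\right) + 380683\right)} = - \frac{38967498179}{269373 \left(\left(- \frac{8139953752}{5579240755} + 79067\right) + 380683\right)} = - \frac{38967498179}{269373 \left(\frac{441125688821833}{5579240755} + 380683\right)} = - \frac{38967498179}{269373 \cdot \frac{2565047797157498}{5579240755}} = \left(- \frac{38967498179}{269373}\right) \frac{5579240755}{2565047797157498} = - \frac{217409053960665085145}{690954620263706708754}$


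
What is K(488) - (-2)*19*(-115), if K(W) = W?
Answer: -3882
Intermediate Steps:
K(488) - (-2)*19*(-115) = 488 - (-2)*19*(-115) = 488 - (-2)*(-2185) = 488 - 1*4370 = 488 - 4370 = -3882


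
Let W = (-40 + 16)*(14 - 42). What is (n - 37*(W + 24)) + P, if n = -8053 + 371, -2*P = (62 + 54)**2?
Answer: -40162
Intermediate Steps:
P = -6728 (P = -(62 + 54)**2/2 = -1/2*116**2 = -1/2*13456 = -6728)
W = 672 (W = -24*(-28) = 672)
n = -7682
(n - 37*(W + 24)) + P = (-7682 - 37*(672 + 24)) - 6728 = (-7682 - 37*696) - 6728 = (-7682 - 25752) - 6728 = -33434 - 6728 = -40162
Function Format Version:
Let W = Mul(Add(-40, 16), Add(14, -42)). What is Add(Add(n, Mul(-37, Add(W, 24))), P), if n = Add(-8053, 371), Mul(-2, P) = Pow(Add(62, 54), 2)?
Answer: -40162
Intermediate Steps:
P = -6728 (P = Mul(Rational(-1, 2), Pow(Add(62, 54), 2)) = Mul(Rational(-1, 2), Pow(116, 2)) = Mul(Rational(-1, 2), 13456) = -6728)
W = 672 (W = Mul(-24, -28) = 672)
n = -7682
Add(Add(n, Mul(-37, Add(W, 24))), P) = Add(Add(-7682, Mul(-37, Add(672, 24))), -6728) = Add(Add(-7682, Mul(-37, 696)), -6728) = Add(Add(-7682, -25752), -6728) = Add(-33434, -6728) = -40162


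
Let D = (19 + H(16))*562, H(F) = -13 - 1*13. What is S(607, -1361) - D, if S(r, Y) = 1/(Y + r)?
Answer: 2966235/754 ≈ 3934.0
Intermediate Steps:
H(F) = -26 (H(F) = -13 - 13 = -26)
D = -3934 (D = (19 - 26)*562 = -7*562 = -3934)
S(607, -1361) - D = 1/(-1361 + 607) - 1*(-3934) = 1/(-754) + 3934 = -1/754 + 3934 = 2966235/754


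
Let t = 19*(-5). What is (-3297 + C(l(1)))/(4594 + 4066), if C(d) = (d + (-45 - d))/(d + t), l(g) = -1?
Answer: -105489/277120 ≈ -0.38066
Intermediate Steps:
t = -95
C(d) = -45/(-95 + d) (C(d) = (d + (-45 - d))/(d - 95) = -45/(-95 + d))
(-3297 + C(l(1)))/(4594 + 4066) = (-3297 - 45/(-95 - 1))/(4594 + 4066) = (-3297 - 45/(-96))/8660 = (-3297 - 45*(-1/96))*(1/8660) = (-3297 + 15/32)*(1/8660) = -105489/32*1/8660 = -105489/277120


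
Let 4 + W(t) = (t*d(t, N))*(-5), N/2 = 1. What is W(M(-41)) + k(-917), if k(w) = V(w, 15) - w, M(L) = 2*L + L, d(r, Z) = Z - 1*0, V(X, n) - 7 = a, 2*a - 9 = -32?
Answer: 4277/2 ≈ 2138.5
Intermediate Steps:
N = 2 (N = 2*1 = 2)
a = -23/2 (a = 9/2 + (1/2)*(-32) = 9/2 - 16 = -23/2 ≈ -11.500)
V(X, n) = -9/2 (V(X, n) = 7 - 23/2 = -9/2)
d(r, Z) = Z (d(r, Z) = Z + 0 = Z)
M(L) = 3*L
W(t) = -4 - 10*t (W(t) = -4 + (t*2)*(-5) = -4 + (2*t)*(-5) = -4 - 10*t)
k(w) = -9/2 - w
W(M(-41)) + k(-917) = (-4 - 30*(-41)) + (-9/2 - 1*(-917)) = (-4 - 10*(-123)) + (-9/2 + 917) = (-4 + 1230) + 1825/2 = 1226 + 1825/2 = 4277/2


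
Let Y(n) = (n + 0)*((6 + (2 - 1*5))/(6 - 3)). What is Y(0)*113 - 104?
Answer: -104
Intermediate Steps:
Y(n) = n (Y(n) = n*((6 + (2 - 5))/3) = n*((6 - 3)*(⅓)) = n*(3*(⅓)) = n*1 = n)
Y(0)*113 - 104 = 0*113 - 104 = 0 - 104 = -104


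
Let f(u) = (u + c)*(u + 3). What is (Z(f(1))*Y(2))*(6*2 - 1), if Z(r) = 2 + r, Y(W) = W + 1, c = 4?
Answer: 726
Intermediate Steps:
Y(W) = 1 + W
f(u) = (3 + u)*(4 + u) (f(u) = (u + 4)*(u + 3) = (4 + u)*(3 + u) = (3 + u)*(4 + u))
(Z(f(1))*Y(2))*(6*2 - 1) = ((2 + (12 + 1² + 7*1))*(1 + 2))*(6*2 - 1) = ((2 + (12 + 1 + 7))*3)*(12 - 1) = ((2 + 20)*3)*11 = (22*3)*11 = 66*11 = 726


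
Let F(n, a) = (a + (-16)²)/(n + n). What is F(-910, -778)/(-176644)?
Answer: -261/160746040 ≈ -1.6237e-6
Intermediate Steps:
F(n, a) = (256 + a)/(2*n) (F(n, a) = (a + 256)/((2*n)) = (256 + a)*(1/(2*n)) = (256 + a)/(2*n))
F(-910, -778)/(-176644) = ((½)*(256 - 778)/(-910))/(-176644) = ((½)*(-1/910)*(-522))*(-1/176644) = (261/910)*(-1/176644) = -261/160746040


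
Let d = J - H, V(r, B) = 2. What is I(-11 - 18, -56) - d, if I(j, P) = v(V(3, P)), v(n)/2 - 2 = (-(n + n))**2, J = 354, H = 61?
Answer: -257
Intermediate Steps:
d = 293 (d = 354 - 1*61 = 354 - 61 = 293)
v(n) = 4 + 8*n**2 (v(n) = 4 + 2*(-(n + n))**2 = 4 + 2*(-2*n)**2 = 4 + 2*(4*n**2) = 4 + 8*n**2)
I(j, P) = 36 (I(j, P) = 4 + 8*2**2 = 4 + 8*4 = 4 + 32 = 36)
I(-11 - 18, -56) - d = 36 - 1*293 = 36 - 293 = -257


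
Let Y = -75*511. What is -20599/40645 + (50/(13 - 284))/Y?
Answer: -8557629067/16885680735 ≈ -0.50680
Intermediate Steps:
Y = -38325
-20599/40645 + (50/(13 - 284))/Y = -20599/40645 + (50/(13 - 284))/(-38325) = -20599*1/40645 + (50/(-271))*(-1/38325) = -20599/40645 + (50*(-1/271))*(-1/38325) = -20599/40645 - 50/271*(-1/38325) = -20599/40645 + 2/415443 = -8557629067/16885680735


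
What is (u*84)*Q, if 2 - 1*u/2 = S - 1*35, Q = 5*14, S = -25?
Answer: 729120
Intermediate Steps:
Q = 70
u = 124 (u = 4 - 2*(-25 - 1*35) = 4 - 2*(-25 - 35) = 4 - 2*(-60) = 4 + 120 = 124)
(u*84)*Q = (124*84)*70 = 10416*70 = 729120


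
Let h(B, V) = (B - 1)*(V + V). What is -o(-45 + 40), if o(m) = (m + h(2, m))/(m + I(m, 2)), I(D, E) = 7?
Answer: 15/2 ≈ 7.5000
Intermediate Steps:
h(B, V) = 2*V*(-1 + B) (h(B, V) = (-1 + B)*(2*V) = 2*V*(-1 + B))
o(m) = 3*m/(7 + m) (o(m) = (m + 2*m*(-1 + 2))/(m + 7) = (m + 2*m*1)/(7 + m) = (m + 2*m)/(7 + m) = (3*m)/(7 + m) = 3*m/(7 + m))
-o(-45 + 40) = -3*(-45 + 40)/(7 + (-45 + 40)) = -3*(-5)/(7 - 5) = -3*(-5)/2 = -1*(-15/2) = 15/2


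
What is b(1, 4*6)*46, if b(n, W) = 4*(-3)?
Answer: -552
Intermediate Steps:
b(n, W) = -12
b(1, 4*6)*46 = -12*46 = -552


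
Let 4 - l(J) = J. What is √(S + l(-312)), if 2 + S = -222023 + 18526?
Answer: I*√203183 ≈ 450.76*I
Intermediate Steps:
S = -203499 (S = -2 + (-222023 + 18526) = -2 - 203497 = -203499)
l(J) = 4 - J
√(S + l(-312)) = √(-203499 + (4 - 1*(-312))) = √(-203499 + (4 + 312)) = √(-203499 + 316) = √(-203183) = I*√203183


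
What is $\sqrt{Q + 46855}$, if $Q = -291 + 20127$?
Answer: $\sqrt{66691} \approx 258.25$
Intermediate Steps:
$Q = 19836$
$\sqrt{Q + 46855} = \sqrt{19836 + 46855} = \sqrt{66691}$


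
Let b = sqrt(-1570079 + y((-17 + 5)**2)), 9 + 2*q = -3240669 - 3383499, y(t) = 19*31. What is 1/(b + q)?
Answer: -13248354/43879727205289 - 4*I*sqrt(1569490)/43879727205289 ≈ -3.0192e-7 - 1.142e-10*I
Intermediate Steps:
y(t) = 589
q = -6624177/2 (q = -9/2 + (-3240669 - 3383499)/2 = -9/2 + (1/2)*(-6624168) = -9/2 - 3312084 = -6624177/2 ≈ -3.3121e+6)
b = I*sqrt(1569490) (b = sqrt(-1570079 + 589) = sqrt(-1569490) = I*sqrt(1569490) ≈ 1252.8*I)
1/(b + q) = 1/(I*sqrt(1569490) - 6624177/2) = 1/(-6624177/2 + I*sqrt(1569490))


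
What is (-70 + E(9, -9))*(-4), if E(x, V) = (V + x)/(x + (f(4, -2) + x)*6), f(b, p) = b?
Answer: 280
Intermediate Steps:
E(x, V) = (V + x)/(24 + 7*x) (E(x, V) = (V + x)/(x + (4 + x)*6) = (V + x)/(x + (24 + 6*x)) = (V + x)/(24 + 7*x))
(-70 + E(9, -9))*(-4) = (-70 + (-9 + 9)/(24 + 7*9))*(-4) = (-70 + 0/(24 + 63))*(-4) = (-70 + 0/87)*(-4) = (-70 + (1/87)*0)*(-4) = (-70 + 0)*(-4) = -70*(-4) = 280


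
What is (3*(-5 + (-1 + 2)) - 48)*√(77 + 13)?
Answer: -180*√10 ≈ -569.21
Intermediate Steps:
(3*(-5 + (-1 + 2)) - 48)*√(77 + 13) = (3*(-5 + 1) - 48)*√90 = (3*(-4) - 48)*(3*√10) = (-12 - 48)*(3*√10) = -180*√10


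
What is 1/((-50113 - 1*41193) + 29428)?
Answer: -1/61878 ≈ -1.6161e-5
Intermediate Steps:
1/((-50113 - 1*41193) + 29428) = 1/((-50113 - 41193) + 29428) = 1/(-91306 + 29428) = 1/(-61878) = -1/61878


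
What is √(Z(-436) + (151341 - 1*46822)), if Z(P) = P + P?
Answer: √103647 ≈ 321.94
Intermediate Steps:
Z(P) = 2*P
√(Z(-436) + (151341 - 1*46822)) = √(2*(-436) + (151341 - 1*46822)) = √(-872 + (151341 - 46822)) = √(-872 + 104519) = √103647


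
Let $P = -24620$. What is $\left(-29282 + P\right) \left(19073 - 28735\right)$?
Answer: $520801124$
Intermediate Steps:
$\left(-29282 + P\right) \left(19073 - 28735\right) = \left(-29282 - 24620\right) \left(19073 - 28735\right) = \left(-53902\right) \left(-9662\right) = 520801124$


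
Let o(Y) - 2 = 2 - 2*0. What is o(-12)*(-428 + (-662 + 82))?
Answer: -4032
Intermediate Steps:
o(Y) = 4 (o(Y) = 2 + (2 - 2*0) = 2 + (2 + 0) = 2 + 2 = 4)
o(-12)*(-428 + (-662 + 82)) = 4*(-428 + (-662 + 82)) = 4*(-428 - 580) = 4*(-1008) = -4032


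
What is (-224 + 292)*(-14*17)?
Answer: -16184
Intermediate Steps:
(-224 + 292)*(-14*17) = 68*(-238) = -16184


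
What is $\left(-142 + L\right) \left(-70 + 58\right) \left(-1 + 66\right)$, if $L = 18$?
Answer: $96720$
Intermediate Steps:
$\left(-142 + L\right) \left(-70 + 58\right) \left(-1 + 66\right) = \left(-142 + 18\right) \left(-70 + 58\right) \left(-1 + 66\right) = - 124 \left(\left(-12\right) 65\right) = \left(-124\right) \left(-780\right) = 96720$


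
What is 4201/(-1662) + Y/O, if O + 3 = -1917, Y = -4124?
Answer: -16831/44320 ≈ -0.37976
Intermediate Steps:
O = -1920 (O = -3 - 1917 = -1920)
4201/(-1662) + Y/O = 4201/(-1662) - 4124/(-1920) = 4201*(-1/1662) - 4124*(-1/1920) = -4201/1662 + 1031/480 = -16831/44320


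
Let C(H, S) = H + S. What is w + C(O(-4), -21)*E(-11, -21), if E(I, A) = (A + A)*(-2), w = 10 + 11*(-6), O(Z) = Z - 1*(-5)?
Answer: -1736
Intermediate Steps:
O(Z) = 5 + Z (O(Z) = Z + 5 = 5 + Z)
w = -56 (w = 10 - 66 = -56)
E(I, A) = -4*A (E(I, A) = (2*A)*(-2) = -4*A)
w + C(O(-4), -21)*E(-11, -21) = -56 + ((5 - 4) - 21)*(-4*(-21)) = -56 + (1 - 21)*84 = -56 - 20*84 = -56 - 1680 = -1736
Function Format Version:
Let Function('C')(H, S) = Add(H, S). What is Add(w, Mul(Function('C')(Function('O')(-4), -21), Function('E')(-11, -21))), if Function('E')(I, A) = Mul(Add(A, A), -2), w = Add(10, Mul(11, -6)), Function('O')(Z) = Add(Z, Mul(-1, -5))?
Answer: -1736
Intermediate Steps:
Function('O')(Z) = Add(5, Z) (Function('O')(Z) = Add(Z, 5) = Add(5, Z))
w = -56 (w = Add(10, -66) = -56)
Function('E')(I, A) = Mul(-4, A) (Function('E')(I, A) = Mul(Mul(2, A), -2) = Mul(-4, A))
Add(w, Mul(Function('C')(Function('O')(-4), -21), Function('E')(-11, -21))) = Add(-56, Mul(Add(Add(5, -4), -21), Mul(-4, -21))) = Add(-56, Mul(Add(1, -21), 84)) = Add(-56, Mul(-20, 84)) = Add(-56, -1680) = -1736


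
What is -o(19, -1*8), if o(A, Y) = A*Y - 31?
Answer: 183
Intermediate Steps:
o(A, Y) = -31 + A*Y
-o(19, -1*8) = -(-31 + 19*(-1*8)) = -(-31 + 19*(-8)) = -(-31 - 152) = -1*(-183) = 183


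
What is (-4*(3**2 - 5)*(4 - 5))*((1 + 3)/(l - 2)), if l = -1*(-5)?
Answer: 64/3 ≈ 21.333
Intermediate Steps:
l = 5
(-4*(3**2 - 5)*(4 - 5))*((1 + 3)/(l - 2)) = (-4*(3**2 - 5)*(4 - 5))*((1 + 3)/(5 - 2)) = (-4*(9 - 5)*(-1))*(4/3) = (-16*(-1))*(4*(1/3)) = -4*(-4)*(4/3) = 16*(4/3) = 64/3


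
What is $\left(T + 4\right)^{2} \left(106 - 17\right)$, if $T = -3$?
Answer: $89$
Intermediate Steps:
$\left(T + 4\right)^{2} \left(106 - 17\right) = \left(-3 + 4\right)^{2} \left(106 - 17\right) = 1^{2} \cdot 89 = 1 \cdot 89 = 89$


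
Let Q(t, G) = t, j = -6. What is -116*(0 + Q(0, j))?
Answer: 0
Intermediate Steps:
-116*(0 + Q(0, j)) = -116*(0 + 0) = -116*0 = 0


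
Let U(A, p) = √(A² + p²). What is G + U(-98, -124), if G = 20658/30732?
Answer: 3443/5122 + 2*√6245 ≈ 158.72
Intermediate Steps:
G = 3443/5122 (G = 20658*(1/30732) = 3443/5122 ≈ 0.67220)
G + U(-98, -124) = 3443/5122 + √((-98)² + (-124)²) = 3443/5122 + √(9604 + 15376) = 3443/5122 + √24980 = 3443/5122 + 2*√6245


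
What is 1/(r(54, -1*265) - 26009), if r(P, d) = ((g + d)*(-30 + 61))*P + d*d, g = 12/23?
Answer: -23/9165974 ≈ -2.5093e-6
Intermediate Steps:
g = 12/23 (g = 12*(1/23) = 12/23 ≈ 0.52174)
r(P, d) = d² + P*(372/23 + 31*d) (r(P, d) = ((12/23 + d)*(-30 + 61))*P + d*d = ((12/23 + d)*31)*P + d² = (372/23 + 31*d)*P + d² = P*(372/23 + 31*d) + d² = d² + P*(372/23 + 31*d))
1/(r(54, -1*265) - 26009) = 1/(((-1*265)² + (372/23)*54 + 31*54*(-1*265)) - 26009) = 1/(((-265)² + 20088/23 + 31*54*(-265)) - 26009) = 1/((70225 + 20088/23 - 443610) - 26009) = 1/(-8567767/23 - 26009) = 1/(-9165974/23) = -23/9165974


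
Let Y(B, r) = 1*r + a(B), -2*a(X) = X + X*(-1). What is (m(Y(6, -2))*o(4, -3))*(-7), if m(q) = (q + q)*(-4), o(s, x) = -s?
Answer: 448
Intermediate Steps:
a(X) = 0 (a(X) = -(X + X*(-1))/2 = -(X - X)/2 = -1/2*0 = 0)
Y(B, r) = r (Y(B, r) = 1*r + 0 = r + 0 = r)
m(q) = -8*q (m(q) = (2*q)*(-4) = -8*q)
(m(Y(6, -2))*o(4, -3))*(-7) = ((-8*(-2))*(-1*4))*(-7) = (16*(-4))*(-7) = -64*(-7) = 448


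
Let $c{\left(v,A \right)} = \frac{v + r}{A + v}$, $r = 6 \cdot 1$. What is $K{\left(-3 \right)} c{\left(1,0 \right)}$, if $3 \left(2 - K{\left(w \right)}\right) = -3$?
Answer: $21$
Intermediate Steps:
$r = 6$
$K{\left(w \right)} = 3$ ($K{\left(w \right)} = 2 - -1 = 2 + 1 = 3$)
$c{\left(v,A \right)} = \frac{6 + v}{A + v}$ ($c{\left(v,A \right)} = \frac{v + 6}{A + v} = \frac{6 + v}{A + v}$)
$K{\left(-3 \right)} c{\left(1,0 \right)} = 3 \frac{6 + 1}{0 + 1} = 3 \cdot 1^{-1} \cdot 7 = 3 \cdot 1 \cdot 7 = 3 \cdot 7 = 21$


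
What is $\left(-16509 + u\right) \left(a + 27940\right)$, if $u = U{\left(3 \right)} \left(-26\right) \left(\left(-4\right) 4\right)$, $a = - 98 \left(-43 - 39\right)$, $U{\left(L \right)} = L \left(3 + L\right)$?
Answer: $-324539496$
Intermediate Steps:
$a = 8036$ ($a = \left(-98\right) \left(-82\right) = 8036$)
$u = 7488$ ($u = 3 \left(3 + 3\right) \left(-26\right) \left(\left(-4\right) 4\right) = 3 \cdot 6 \left(-26\right) \left(-16\right) = 18 \left(-26\right) \left(-16\right) = \left(-468\right) \left(-16\right) = 7488$)
$\left(-16509 + u\right) \left(a + 27940\right) = \left(-16509 + 7488\right) \left(8036 + 27940\right) = \left(-9021\right) 35976 = -324539496$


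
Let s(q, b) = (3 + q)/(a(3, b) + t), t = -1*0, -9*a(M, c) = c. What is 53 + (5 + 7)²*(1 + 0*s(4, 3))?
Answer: 197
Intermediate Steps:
a(M, c) = -c/9
t = 0
s(q, b) = -9*(3 + q)/b (s(q, b) = (3 + q)/(-b/9 + 0) = (3 + q)/((-b/9)) = (3 + q)*(-9/b) = -9*(3 + q)/b)
53 + (5 + 7)²*(1 + 0*s(4, 3)) = 53 + (5 + 7)²*(1 + 0*(9*(-3 - 1*4)/3)) = 53 + 12²*(1 + 0*(9*(⅓)*(-3 - 4))) = 53 + 144*(1 + 0*(9*(⅓)*(-7))) = 53 + 144*(1 + 0*(-21)) = 53 + 144*(1 + 0) = 53 + 144*1 = 53 + 144 = 197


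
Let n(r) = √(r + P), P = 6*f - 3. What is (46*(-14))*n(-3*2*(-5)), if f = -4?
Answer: -644*√3 ≈ -1115.4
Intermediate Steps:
P = -27 (P = 6*(-4) - 3 = -24 - 3 = -27)
n(r) = √(-27 + r) (n(r) = √(r - 27) = √(-27 + r))
(46*(-14))*n(-3*2*(-5)) = (46*(-14))*√(-27 - 3*2*(-5)) = -644*√(-27 - 6*(-5)) = -644*√(-27 + 30) = -644*√3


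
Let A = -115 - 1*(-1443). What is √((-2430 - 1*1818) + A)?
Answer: 2*I*√730 ≈ 54.037*I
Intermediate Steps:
A = 1328 (A = -115 + 1443 = 1328)
√((-2430 - 1*1818) + A) = √((-2430 - 1*1818) + 1328) = √((-2430 - 1818) + 1328) = √(-4248 + 1328) = √(-2920) = 2*I*√730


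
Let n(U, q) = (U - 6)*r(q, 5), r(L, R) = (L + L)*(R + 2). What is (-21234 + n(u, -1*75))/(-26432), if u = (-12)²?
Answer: 83067/13216 ≈ 6.2853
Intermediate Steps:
r(L, R) = 2*L*(2 + R) (r(L, R) = (2*L)*(2 + R) = 2*L*(2 + R))
u = 144
n(U, q) = 14*q*(-6 + U) (n(U, q) = (U - 6)*(2*q*(2 + 5)) = (-6 + U)*(2*q*7) = (-6 + U)*(14*q) = 14*q*(-6 + U))
(-21234 + n(u, -1*75))/(-26432) = (-21234 + 14*(-1*75)*(-6 + 144))/(-26432) = (-21234 + 14*(-75)*138)*(-1/26432) = (-21234 - 144900)*(-1/26432) = -166134*(-1/26432) = 83067/13216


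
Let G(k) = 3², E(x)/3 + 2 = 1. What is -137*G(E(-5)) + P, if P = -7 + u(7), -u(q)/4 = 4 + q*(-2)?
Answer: -1200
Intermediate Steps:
u(q) = -16 + 8*q (u(q) = -4*(4 + q*(-2)) = -4*(4 - 2*q) = -16 + 8*q)
E(x) = -3 (E(x) = -6 + 3*1 = -6 + 3 = -3)
G(k) = 9
P = 33 (P = -7 + (-16 + 8*7) = -7 + (-16 + 56) = -7 + 40 = 33)
-137*G(E(-5)) + P = -137*9 + 33 = -1233 + 33 = -1200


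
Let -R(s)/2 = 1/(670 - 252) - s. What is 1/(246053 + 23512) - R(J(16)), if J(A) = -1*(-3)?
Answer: -337764736/56339085 ≈ -5.9952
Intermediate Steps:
J(A) = 3
R(s) = -1/209 + 2*s (R(s) = -2*(1/(670 - 252) - s) = -2*(1/418 - s) = -1/209 + 2*s)
1/(246053 + 23512) - R(J(16)) = 1/(246053 + 23512) - (-1/209 + 2*3) = 1/269565 - (-1/209 + 6) = 1/269565 - 1*1253/209 = 1/269565 - 1253/209 = -337764736/56339085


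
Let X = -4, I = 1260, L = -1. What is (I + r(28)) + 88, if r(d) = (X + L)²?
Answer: 1373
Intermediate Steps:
r(d) = 25 (r(d) = (-4 - 1)² = (-5)² = 25)
(I + r(28)) + 88 = (1260 + 25) + 88 = 1285 + 88 = 1373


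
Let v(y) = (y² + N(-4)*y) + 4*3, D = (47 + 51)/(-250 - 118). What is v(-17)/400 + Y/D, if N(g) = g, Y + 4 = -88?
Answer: 6789281/19600 ≈ 346.39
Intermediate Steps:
Y = -92 (Y = -4 - 88 = -92)
D = -49/184 (D = 98/(-368) = 98*(-1/368) = -49/184 ≈ -0.26630)
v(y) = 12 + y² - 4*y (v(y) = (y² - 4*y) + 4*3 = (y² - 4*y) + 12 = 12 + y² - 4*y)
v(-17)/400 + Y/D = (12 + (-17)² - 4*(-17))/400 - 92/(-49/184) = (12 + 289 + 68)*(1/400) - 92*(-184/49) = 369*(1/400) + 16928/49 = 369/400 + 16928/49 = 6789281/19600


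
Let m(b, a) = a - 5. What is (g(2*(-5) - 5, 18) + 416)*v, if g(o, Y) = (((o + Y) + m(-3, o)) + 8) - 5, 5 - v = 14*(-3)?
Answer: 18894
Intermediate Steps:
m(b, a) = -5 + a
v = 47 (v = 5 - 14*(-3) = 5 - 1*(-42) = 5 + 42 = 47)
g(o, Y) = -2 + Y + 2*o (g(o, Y) = (((o + Y) + (-5 + o)) + 8) - 5 = (((Y + o) + (-5 + o)) + 8) - 5 = ((-5 + Y + 2*o) + 8) - 5 = (3 + Y + 2*o) - 5 = -2 + Y + 2*o)
(g(2*(-5) - 5, 18) + 416)*v = ((-2 + 18 + 2*(2*(-5) - 5)) + 416)*47 = ((-2 + 18 + 2*(-10 - 5)) + 416)*47 = ((-2 + 18 + 2*(-15)) + 416)*47 = ((-2 + 18 - 30) + 416)*47 = (-14 + 416)*47 = 402*47 = 18894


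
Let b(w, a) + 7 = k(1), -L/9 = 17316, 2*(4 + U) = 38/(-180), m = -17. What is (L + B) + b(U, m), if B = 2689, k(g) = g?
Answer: -153161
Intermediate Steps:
U = -739/180 (U = -4 + (38/(-180))/2 = -4 + (38*(-1/180))/2 = -4 + (½)*(-19/90) = -4 - 19/180 = -739/180 ≈ -4.1056)
L = -155844 (L = -9*17316 = -155844)
b(w, a) = -6 (b(w, a) = -7 + 1 = -6)
(L + B) + b(U, m) = (-155844 + 2689) - 6 = -153155 - 6 = -153161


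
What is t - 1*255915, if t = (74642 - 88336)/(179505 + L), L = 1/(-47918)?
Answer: -2201258797723027/8601520589 ≈ -2.5592e+5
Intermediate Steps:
L = -1/47918 ≈ -2.0869e-5
t = -656189092/8601520589 (t = (74642 - 88336)/(179505 - 1/47918) = -13694/8601520589/47918 = -13694*47918/8601520589 = -656189092/8601520589 ≈ -0.076288)
t - 1*255915 = -656189092/8601520589 - 1*255915 = -656189092/8601520589 - 255915 = -2201258797723027/8601520589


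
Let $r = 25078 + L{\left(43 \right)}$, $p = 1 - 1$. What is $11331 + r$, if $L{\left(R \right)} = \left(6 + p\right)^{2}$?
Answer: $36445$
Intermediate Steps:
$p = 0$ ($p = 1 - 1 = 0$)
$L{\left(R \right)} = 36$ ($L{\left(R \right)} = \left(6 + 0\right)^{2} = 6^{2} = 36$)
$r = 25114$ ($r = 25078 + 36 = 25114$)
$11331 + r = 11331 + 25114 = 36445$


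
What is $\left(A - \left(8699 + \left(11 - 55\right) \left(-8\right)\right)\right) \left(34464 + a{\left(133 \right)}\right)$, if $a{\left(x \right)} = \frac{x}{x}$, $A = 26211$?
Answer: $591419400$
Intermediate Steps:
$a{\left(x \right)} = 1$
$\left(A - \left(8699 + \left(11 - 55\right) \left(-8\right)\right)\right) \left(34464 + a{\left(133 \right)}\right) = \left(26211 - \left(8699 + \left(11 - 55\right) \left(-8\right)\right)\right) \left(34464 + 1\right) = \left(26211 - \left(8699 - -352\right)\right) 34465 = \left(26211 - 9051\right) 34465 = 17160 \cdot 34465 = 591419400$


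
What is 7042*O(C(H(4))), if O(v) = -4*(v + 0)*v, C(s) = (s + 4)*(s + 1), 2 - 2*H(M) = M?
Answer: 0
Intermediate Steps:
H(M) = 1 - M/2
C(s) = (1 + s)*(4 + s) (C(s) = (4 + s)*(1 + s) = (1 + s)*(4 + s))
O(v) = -4*v² (O(v) = -4*v*v = -4*v²)
7042*O(C(H(4))) = 7042*(-4*(4 + (1 - ½*4)² + 5*(1 - ½*4))²) = 7042*(-4*(4 + (1 - 2)² + 5*(1 - 2))²) = 7042*(-4*(4 + (-1)² + 5*(-1))²) = 7042*(-4*(4 + 1 - 5)²) = 7042*(-4*0²) = 7042*(-4*0) = 7042*0 = 0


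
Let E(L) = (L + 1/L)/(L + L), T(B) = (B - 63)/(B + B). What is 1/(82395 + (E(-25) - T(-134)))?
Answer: 167500/13801123259 ≈ 1.2137e-5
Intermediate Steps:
T(B) = (-63 + B)/(2*B) (T(B) = (-63 + B)/((2*B)) = (-63 + B)*(1/(2*B)) = (-63 + B)/(2*B))
E(L) = (L + 1/L)/(2*L) (E(L) = (L + 1/L)/((2*L)) = (L + 1/L)*(1/(2*L)) = (L + 1/L)/(2*L))
1/(82395 + (E(-25) - T(-134))) = 1/(82395 + ((½)*(1 + (-25)²)/(-25)² - (-63 - 134)/(2*(-134)))) = 1/(82395 + ((½)*(1/625)*(1 + 625) - (-1)*(-197)/(2*134))) = 1/(82395 + ((½)*(1/625)*626 - 1*197/268)) = 1/(82395 + (313/625 - 197/268)) = 1/(82395 - 39241/167500) = 1/(13801123259/167500) = 167500/13801123259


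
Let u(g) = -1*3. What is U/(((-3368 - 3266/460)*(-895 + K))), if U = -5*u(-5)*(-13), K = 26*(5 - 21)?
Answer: -650/14749187 ≈ -4.4070e-5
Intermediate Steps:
u(g) = -3
K = -416 (K = 26*(-16) = -416)
U = -195 (U = -5*(-3)*(-13) = 15*(-13) = -195)
U/(((-3368 - 3266/460)*(-895 + K))) = -195*1/((-3368 - 3266/460)*(-895 - 416)) = -195*(-1/(1311*(-3368 - 3266*1/460))) = -195*(-1/(1311*(-3368 - 71/10))) = -195/((-33751/10*(-1311))) = -195/44247561/10 = -195*10/44247561 = -650/14749187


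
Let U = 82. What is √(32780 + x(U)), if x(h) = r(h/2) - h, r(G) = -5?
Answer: √32693 ≈ 180.81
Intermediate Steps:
x(h) = -5 - h
√(32780 + x(U)) = √(32780 + (-5 - 1*82)) = √(32780 + (-5 - 82)) = √(32780 - 87) = √32693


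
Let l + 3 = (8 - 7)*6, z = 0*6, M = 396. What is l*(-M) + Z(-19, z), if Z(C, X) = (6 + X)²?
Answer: -1152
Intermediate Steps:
z = 0
l = 3 (l = -3 + (8 - 7)*6 = -3 + 1*6 = -3 + 6 = 3)
l*(-M) + Z(-19, z) = 3*(-1*396) + (6 + 0)² = 3*(-396) + 6² = -1188 + 36 = -1152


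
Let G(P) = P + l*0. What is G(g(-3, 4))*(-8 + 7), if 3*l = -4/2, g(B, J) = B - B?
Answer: 0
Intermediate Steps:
g(B, J) = 0
l = -⅔ (l = (-4/2)/3 = (-4*½)/3 = (⅓)*(-2) = -⅔ ≈ -0.66667)
G(P) = P (G(P) = P - ⅔*0 = P + 0 = P)
G(g(-3, 4))*(-8 + 7) = 0*(-8 + 7) = 0*(-1) = 0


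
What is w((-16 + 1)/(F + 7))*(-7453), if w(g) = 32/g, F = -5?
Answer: 476992/15 ≈ 31799.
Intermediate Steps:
w((-16 + 1)/(F + 7))*(-7453) = (32/(((-16 + 1)/(-5 + 7))))*(-7453) = (32/((-15/2)))*(-7453) = (32/((-15*½)))*(-7453) = (32/(-15/2))*(-7453) = (32*(-2/15))*(-7453) = -64/15*(-7453) = 476992/15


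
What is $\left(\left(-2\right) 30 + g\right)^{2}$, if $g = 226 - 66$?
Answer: $10000$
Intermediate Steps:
$g = 160$ ($g = 226 - 66 = 160$)
$\left(\left(-2\right) 30 + g\right)^{2} = \left(\left(-2\right) 30 + 160\right)^{2} = \left(-60 + 160\right)^{2} = 100^{2} = 10000$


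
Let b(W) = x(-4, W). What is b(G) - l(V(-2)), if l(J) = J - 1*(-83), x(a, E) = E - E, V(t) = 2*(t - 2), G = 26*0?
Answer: -75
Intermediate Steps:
G = 0
V(t) = -4 + 2*t (V(t) = 2*(-2 + t) = -4 + 2*t)
x(a, E) = 0
l(J) = 83 + J (l(J) = J + 83 = 83 + J)
b(W) = 0
b(G) - l(V(-2)) = 0 - (83 + (-4 + 2*(-2))) = 0 - (83 + (-4 - 4)) = 0 - (83 - 8) = 0 - 1*75 = 0 - 75 = -75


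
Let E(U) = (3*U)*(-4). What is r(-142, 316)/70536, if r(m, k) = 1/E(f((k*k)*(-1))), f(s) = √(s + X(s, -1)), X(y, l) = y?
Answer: I*√2/534945024 ≈ 2.6437e-9*I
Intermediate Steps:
f(s) = √2*√s (f(s) = √(s + s) = √(2*s) = √2*√s)
E(U) = -12*U
r(m, k) = -√2/(24*√(-k²)) (r(m, k) = 1/(-12*√2*√((k*k)*(-1))) = 1/(-12*√2*√(k²*(-1))) = 1/(-12*√2*√(-k²)) = -√2/(24*√(-k²)))
r(-142, 316)/70536 = -√2/(24*√(-1*316²))/70536 = -√2/(24*√(-1*99856))*(1/70536) = -√2/(24*√(-99856))*(1/70536) = -√2*(-I/316)/24*(1/70536) = (I*√2/7584)*(1/70536) = I*√2/534945024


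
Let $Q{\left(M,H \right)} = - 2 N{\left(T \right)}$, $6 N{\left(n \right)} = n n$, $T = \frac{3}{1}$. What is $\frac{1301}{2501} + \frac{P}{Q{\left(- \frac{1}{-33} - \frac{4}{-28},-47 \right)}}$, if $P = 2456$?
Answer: $- \frac{6138553}{7503} \approx -818.15$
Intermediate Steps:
$T = 3$ ($T = 3 \cdot 1 = 3$)
$N{\left(n \right)} = \frac{n^{2}}{6}$ ($N{\left(n \right)} = \frac{n n}{6} = \frac{n^{2}}{6}$)
$Q{\left(M,H \right)} = -3$ ($Q{\left(M,H \right)} = - 2 \frac{3^{2}}{6} = - 2 \cdot \frac{1}{6} \cdot 9 = \left(-2\right) \frac{3}{2} = -3$)
$\frac{1301}{2501} + \frac{P}{Q{\left(- \frac{1}{-33} - \frac{4}{-28},-47 \right)}} = \frac{1301}{2501} + \frac{2456}{-3} = 1301 \cdot \frac{1}{2501} + 2456 \left(- \frac{1}{3}\right) = \frac{1301}{2501} - \frac{2456}{3} = - \frac{6138553}{7503}$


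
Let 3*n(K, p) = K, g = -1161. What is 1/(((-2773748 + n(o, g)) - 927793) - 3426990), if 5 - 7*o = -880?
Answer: -7/49899422 ≈ -1.4028e-7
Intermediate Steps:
o = 885/7 (o = 5/7 - 1/7*(-880) = 5/7 + 880/7 = 885/7 ≈ 126.43)
n(K, p) = K/3
1/(((-2773748 + n(o, g)) - 927793) - 3426990) = 1/(((-2773748 + (1/3)*(885/7)) - 927793) - 3426990) = 1/(((-2773748 + 295/7) - 927793) - 3426990) = 1/((-19415941/7 - 927793) - 3426990) = 1/(-25910492/7 - 3426990) = 1/(-49899422/7) = -7/49899422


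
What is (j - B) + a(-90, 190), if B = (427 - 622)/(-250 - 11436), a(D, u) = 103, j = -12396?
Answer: -143656193/11686 ≈ -12293.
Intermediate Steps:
B = 195/11686 (B = -195/(-11686) = -195*(-1/11686) = 195/11686 ≈ 0.016687)
(j - B) + a(-90, 190) = (-12396 - 1*195/11686) + 103 = (-12396 - 195/11686) + 103 = -144859851/11686 + 103 = -143656193/11686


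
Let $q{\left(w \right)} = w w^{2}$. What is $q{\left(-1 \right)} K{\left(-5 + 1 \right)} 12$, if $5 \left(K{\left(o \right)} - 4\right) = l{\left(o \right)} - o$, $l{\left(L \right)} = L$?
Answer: $-48$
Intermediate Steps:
$q{\left(w \right)} = w^{3}$
$K{\left(o \right)} = 4$ ($K{\left(o \right)} = 4 + \frac{o - o}{5} = 4 + \frac{1}{5} \cdot 0 = 4 + 0 = 4$)
$q{\left(-1 \right)} K{\left(-5 + 1 \right)} 12 = \left(-1\right)^{3} \cdot 4 \cdot 12 = \left(-1\right) 4 \cdot 12 = \left(-4\right) 12 = -48$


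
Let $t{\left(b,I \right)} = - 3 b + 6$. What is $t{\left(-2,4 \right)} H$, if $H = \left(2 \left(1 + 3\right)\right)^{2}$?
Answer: $768$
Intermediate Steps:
$t{\left(b,I \right)} = 6 - 3 b$
$H = 64$ ($H = \left(2 \cdot 4\right)^{2} = 8^{2} = 64$)
$t{\left(-2,4 \right)} H = \left(6 - -6\right) 64 = \left(6 + 6\right) 64 = 12 \cdot 64 = 768$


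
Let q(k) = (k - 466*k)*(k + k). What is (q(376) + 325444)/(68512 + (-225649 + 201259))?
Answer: -65577118/22061 ≈ -2972.5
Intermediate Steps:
q(k) = -930*k² (q(k) = (-465*k)*(2*k) = -930*k²)
(q(376) + 325444)/(68512 + (-225649 + 201259)) = (-930*376² + 325444)/(68512 + (-225649 + 201259)) = (-930*141376 + 325444)/(68512 - 24390) = (-131479680 + 325444)/44122 = -131154236*1/44122 = -65577118/22061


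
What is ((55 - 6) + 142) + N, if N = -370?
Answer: -179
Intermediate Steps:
((55 - 6) + 142) + N = ((55 - 6) + 142) - 370 = (49 + 142) - 370 = 191 - 370 = -179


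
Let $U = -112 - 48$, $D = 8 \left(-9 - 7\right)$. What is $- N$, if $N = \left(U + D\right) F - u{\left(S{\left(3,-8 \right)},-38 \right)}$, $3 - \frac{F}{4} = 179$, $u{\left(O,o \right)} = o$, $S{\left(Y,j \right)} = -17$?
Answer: $-202790$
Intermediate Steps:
$D = -128$ ($D = 8 \left(-16\right) = -128$)
$U = -160$ ($U = -112 - 48 = -160$)
$F = -704$ ($F = 12 - 716 = -704$)
$N = 202790$ ($N = \left(-160 - 128\right) \left(-704\right) - -38 = \left(-288\right) \left(-704\right) + 38 = 202752 + 38 = 202790$)
$- N = \left(-1\right) 202790 = -202790$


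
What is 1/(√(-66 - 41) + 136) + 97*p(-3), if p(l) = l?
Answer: (-291*√107 + 39575*I)/(√107 - 136*I) ≈ -290.99 - 0.00055605*I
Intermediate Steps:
1/(√(-66 - 41) + 136) + 97*p(-3) = 1/(√(-66 - 41) + 136) + 97*(-3) = 1/(√(-107) + 136) - 291 = 1/(I*√107 + 136) - 291 = 1/(136 + I*√107) - 291 = -291 + 1/(136 + I*√107)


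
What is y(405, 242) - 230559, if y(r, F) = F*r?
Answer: -132549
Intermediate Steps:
y(405, 242) - 230559 = 242*405 - 230559 = 98010 - 230559 = -132549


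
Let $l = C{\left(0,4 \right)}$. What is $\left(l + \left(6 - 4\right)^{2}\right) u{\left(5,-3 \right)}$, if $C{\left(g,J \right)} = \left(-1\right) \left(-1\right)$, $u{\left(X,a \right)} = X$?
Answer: $25$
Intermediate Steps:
$C{\left(g,J \right)} = 1$
$l = 1$
$\left(l + \left(6 - 4\right)^{2}\right) u{\left(5,-3 \right)} = \left(1 + \left(6 - 4\right)^{2}\right) 5 = \left(1 + 2^{2}\right) 5 = \left(1 + 4\right) 5 = 5 \cdot 5 = 25$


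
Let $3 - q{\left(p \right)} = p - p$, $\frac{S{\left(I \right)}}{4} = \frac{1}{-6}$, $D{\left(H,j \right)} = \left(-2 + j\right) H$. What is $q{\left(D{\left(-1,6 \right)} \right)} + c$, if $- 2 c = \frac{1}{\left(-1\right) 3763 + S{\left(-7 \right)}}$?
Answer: $\frac{67749}{22582} \approx 3.0001$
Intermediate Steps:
$D{\left(H,j \right)} = H \left(-2 + j\right)$
$S{\left(I \right)} = - \frac{2}{3}$ ($S{\left(I \right)} = \frac{4}{-6} = 4 \left(- \frac{1}{6}\right) = - \frac{2}{3}$)
$q{\left(p \right)} = 3$ ($q{\left(p \right)} = 3 - \left(p - p\right) = 3 - 0 = 3 + 0 = 3$)
$c = \frac{3}{22582}$ ($c = - \frac{1}{2 \left(\left(-1\right) 3763 - \frac{2}{3}\right)} = - \frac{1}{2 \left(-3763 - \frac{2}{3}\right)} = - \frac{1}{2 \left(- \frac{11291}{3}\right)} = \left(- \frac{1}{2}\right) \left(- \frac{3}{11291}\right) = \frac{3}{22582} \approx 0.00013285$)
$q{\left(D{\left(-1,6 \right)} \right)} + c = 3 + \frac{3}{22582} = \frac{67749}{22582}$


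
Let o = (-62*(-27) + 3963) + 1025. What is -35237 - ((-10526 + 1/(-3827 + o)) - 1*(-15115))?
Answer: -112906711/2835 ≈ -39826.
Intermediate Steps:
o = 6662 (o = (1674 + 3963) + 1025 = 5637 + 1025 = 6662)
-35237 - ((-10526 + 1/(-3827 + o)) - 1*(-15115)) = -35237 - ((-10526 + 1/(-3827 + 6662)) - 1*(-15115)) = -35237 - ((-10526 + 1/2835) + 15115) = -35237 - (-29841209/2835 + 15115) = -35237 - 1*13009816/2835 = -35237 - 13009816/2835 = -112906711/2835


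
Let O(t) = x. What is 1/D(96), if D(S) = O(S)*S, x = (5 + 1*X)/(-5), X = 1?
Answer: -5/576 ≈ -0.0086806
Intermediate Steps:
x = -6/5 (x = (5 + 1*1)/(-5) = (5 + 1)*(-1/5) = 6*(-1/5) = -6/5 ≈ -1.2000)
O(t) = -6/5
D(S) = -6*S/5
1/D(96) = 1/(-6/5*96) = 1/(-576/5) = -5/576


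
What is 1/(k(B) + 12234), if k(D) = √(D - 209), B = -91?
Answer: 2039/24945176 - 5*I*√3/74835528 ≈ 8.1739e-5 - 1.1572e-7*I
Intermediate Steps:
k(D) = √(-209 + D)
1/(k(B) + 12234) = 1/(√(-209 - 91) + 12234) = 1/(√(-300) + 12234) = 1/(10*I*√3 + 12234) = 1/(12234 + 10*I*√3)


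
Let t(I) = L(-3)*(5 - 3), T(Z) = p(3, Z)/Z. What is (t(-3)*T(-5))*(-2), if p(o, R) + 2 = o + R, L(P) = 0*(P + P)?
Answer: 0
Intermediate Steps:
L(P) = 0 (L(P) = 0*(2*P) = 0)
p(o, R) = -2 + R + o (p(o, R) = -2 + (o + R) = -2 + (R + o) = -2 + R + o)
T(Z) = (1 + Z)/Z (T(Z) = (-2 + Z + 3)/Z = (1 + Z)/Z)
t(I) = 0 (t(I) = 0*(5 - 3) = 0*2 = 0)
(t(-3)*T(-5))*(-2) = (0*((1 - 5)/(-5)))*(-2) = (0*(-⅕*(-4)))*(-2) = (0*(⅘))*(-2) = 0*(-2) = 0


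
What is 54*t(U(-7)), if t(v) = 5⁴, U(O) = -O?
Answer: 33750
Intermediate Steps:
t(v) = 625
54*t(U(-7)) = 54*625 = 33750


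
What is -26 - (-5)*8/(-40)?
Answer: -27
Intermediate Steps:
-26 - (-5)*8/(-40) = -26 - (-5)*8*(-1/40) = -26 - (-5)*(-1)/5 = -26 - 5*1/5 = -26 - 1 = -27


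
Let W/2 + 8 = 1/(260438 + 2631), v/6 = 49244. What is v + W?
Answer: 77723209914/263069 ≈ 2.9545e+5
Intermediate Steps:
v = 295464 (v = 6*49244 = 295464)
W = -4209102/263069 (W = -16 + 2/(260438 + 2631) = -16 + 2/263069 = -4209102/263069 ≈ -16.000)
v + W = 295464 - 4209102/263069 = 77723209914/263069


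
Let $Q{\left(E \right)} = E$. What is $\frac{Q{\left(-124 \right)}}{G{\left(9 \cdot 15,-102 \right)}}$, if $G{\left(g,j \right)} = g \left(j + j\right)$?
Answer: $\frac{31}{6885} \approx 0.0045025$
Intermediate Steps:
$G{\left(g,j \right)} = 2 g j$ ($G{\left(g,j \right)} = g 2 j = 2 g j$)
$\frac{Q{\left(-124 \right)}}{G{\left(9 \cdot 15,-102 \right)}} = - \frac{124}{2 \cdot 9 \cdot 15 \left(-102\right)} = - \frac{124}{2 \cdot 135 \left(-102\right)} = - \frac{124}{-27540} = \left(-124\right) \left(- \frac{1}{27540}\right) = \frac{31}{6885}$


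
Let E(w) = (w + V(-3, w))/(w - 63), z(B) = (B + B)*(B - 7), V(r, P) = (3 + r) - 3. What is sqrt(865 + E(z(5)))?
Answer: sqrt(5960894)/83 ≈ 29.416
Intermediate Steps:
V(r, P) = r
z(B) = 2*B*(-7 + B) (z(B) = (2*B)*(-7 + B) = 2*B*(-7 + B))
E(w) = (-3 + w)/(-63 + w) (E(w) = (w - 3)/(w - 63) = (-3 + w)/(-63 + w))
sqrt(865 + E(z(5))) = sqrt(865 + (-3 + 2*5*(-7 + 5))/(-63 + 2*5*(-7 + 5))) = sqrt(865 + (-3 + 2*5*(-2))/(-63 + 2*5*(-2))) = sqrt(865 + (-3 - 20)/(-63 - 20)) = sqrt(865 - 23/(-83)) = sqrt(865 - 1/83*(-23)) = sqrt(865 + 23/83) = sqrt(71818/83) = sqrt(5960894)/83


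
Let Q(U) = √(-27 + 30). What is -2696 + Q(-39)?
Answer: -2696 + √3 ≈ -2694.3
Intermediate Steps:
Q(U) = √3
-2696 + Q(-39) = -2696 + √3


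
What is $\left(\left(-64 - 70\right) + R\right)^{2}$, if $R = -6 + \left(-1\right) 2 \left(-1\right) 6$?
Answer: $16384$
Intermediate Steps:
$R = 6$ ($R = -6 + \left(-2\right) \left(-1\right) 6 = -6 + 2 \cdot 6 = -6 + 12 = 6$)
$\left(\left(-64 - 70\right) + R\right)^{2} = \left(\left(-64 - 70\right) + 6\right)^{2} = \left(-134 + 6\right)^{2} = \left(-128\right)^{2} = 16384$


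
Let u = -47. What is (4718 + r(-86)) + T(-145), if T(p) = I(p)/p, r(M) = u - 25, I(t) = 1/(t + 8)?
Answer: 92292791/19865 ≈ 4646.0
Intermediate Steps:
I(t) = 1/(8 + t)
r(M) = -72 (r(M) = -47 - 25 = -72)
T(p) = 1/(p*(8 + p)) (T(p) = 1/((8 + p)*p) = 1/(p*(8 + p)))
(4718 + r(-86)) + T(-145) = (4718 - 72) + 1/((-145)*(8 - 145)) = 4646 - 1/145/(-137) = 4646 - 1/145*(-1/137) = 4646 + 1/19865 = 92292791/19865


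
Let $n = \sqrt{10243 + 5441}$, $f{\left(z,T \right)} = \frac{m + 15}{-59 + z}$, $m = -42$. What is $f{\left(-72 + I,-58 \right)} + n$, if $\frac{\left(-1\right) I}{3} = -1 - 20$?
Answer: $\frac{27}{68} + 2 \sqrt{3921} \approx 125.63$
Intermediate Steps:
$I = 63$ ($I = - 3 \left(-1 - 20\right) = \left(-3\right) \left(-21\right) = 63$)
$f{\left(z,T \right)} = - \frac{27}{-59 + z}$ ($f{\left(z,T \right)} = \frac{-42 + 15}{-59 + z} = - \frac{27}{-59 + z}$)
$n = 2 \sqrt{3921}$ ($n = \sqrt{15684} = 2 \sqrt{3921} \approx 125.24$)
$f{\left(-72 + I,-58 \right)} + n = - \frac{27}{-59 + \left(-72 + 63\right)} + 2 \sqrt{3921} = - \frac{27}{-59 - 9} + 2 \sqrt{3921} = - \frac{27}{-68} + 2 \sqrt{3921} = \left(-27\right) \left(- \frac{1}{68}\right) + 2 \sqrt{3921} = \frac{27}{68} + 2 \sqrt{3921}$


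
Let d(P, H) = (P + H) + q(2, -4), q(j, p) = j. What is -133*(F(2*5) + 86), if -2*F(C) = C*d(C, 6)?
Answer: 532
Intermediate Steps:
d(P, H) = 2 + H + P (d(P, H) = (P + H) + 2 = (H + P) + 2 = 2 + H + P)
F(C) = -C*(8 + C)/2 (F(C) = -C*(2 + 6 + C)/2 = -C*(8 + C)/2)
-133*(F(2*5) + 86) = -133*(-2*5*(8 + 2*5)/2 + 86) = -133*(-½*10*(8 + 10) + 86) = -133*(-½*10*18 + 86) = -133*(-90 + 86) = -133*(-4) = 532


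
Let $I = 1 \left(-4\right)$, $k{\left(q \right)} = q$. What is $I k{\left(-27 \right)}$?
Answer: $108$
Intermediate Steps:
$I = -4$
$I k{\left(-27 \right)} = \left(-4\right) \left(-27\right) = 108$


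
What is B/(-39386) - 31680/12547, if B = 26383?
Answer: -1578775981/494176142 ≈ -3.1948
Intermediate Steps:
B/(-39386) - 31680/12547 = 26383/(-39386) - 31680/12547 = 26383*(-1/39386) - 31680*1/12547 = -26383/39386 - 31680/12547 = -1578775981/494176142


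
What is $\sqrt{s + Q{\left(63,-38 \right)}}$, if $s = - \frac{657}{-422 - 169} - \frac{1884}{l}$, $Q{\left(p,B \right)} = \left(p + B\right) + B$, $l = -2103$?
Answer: $\frac{i \sqrt{209634836522}}{138097} \approx 3.3155 i$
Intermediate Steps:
$Q{\left(p,B \right)} = p + 2 B$ ($Q{\left(p,B \right)} = \left(B + p\right) + B = p + 2 B$)
$s = \frac{277235}{138097}$ ($s = - \frac{657}{-422 - 169} - \frac{1884}{-2103} = - \frac{657}{-422 - 169} - - \frac{628}{701} = - \frac{657}{-591} + \frac{628}{701} = \left(-657\right) \left(- \frac{1}{591}\right) + \frac{628}{701} = \frac{219}{197} + \frac{628}{701} = \frac{277235}{138097} \approx 2.0075$)
$\sqrt{s + Q{\left(63,-38 \right)}} = \sqrt{\frac{277235}{138097} + \left(63 + 2 \left(-38\right)\right)} = \sqrt{\frac{277235}{138097} + \left(63 - 76\right)} = \sqrt{\frac{277235}{138097} - 13} = \sqrt{- \frac{1518026}{138097}} = \frac{i \sqrt{209634836522}}{138097}$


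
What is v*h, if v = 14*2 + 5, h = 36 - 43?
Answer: -231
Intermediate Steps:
h = -7
v = 33 (v = 28 + 5 = 33)
v*h = 33*(-7) = -231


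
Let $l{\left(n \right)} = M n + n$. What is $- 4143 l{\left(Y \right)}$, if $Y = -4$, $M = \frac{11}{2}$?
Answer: $107718$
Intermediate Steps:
$M = \frac{11}{2}$ ($M = 11 \cdot \frac{1}{2} = \frac{11}{2} \approx 5.5$)
$l{\left(n \right)} = \frac{13 n}{2}$ ($l{\left(n \right)} = \frac{11 n}{2} + n = \frac{13 n}{2}$)
$- 4143 l{\left(Y \right)} = - 4143 \cdot \frac{13}{2} \left(-4\right) = \left(-4143\right) \left(-26\right) = 107718$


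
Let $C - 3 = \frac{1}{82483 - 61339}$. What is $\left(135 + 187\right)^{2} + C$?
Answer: $\frac{2192357929}{21144} \approx 1.0369 \cdot 10^{5}$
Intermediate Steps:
$C = \frac{63433}{21144}$ ($C = 3 + \frac{1}{82483 - 61339} = 3 + \frac{1}{21144} = \frac{63433}{21144} \approx 3.0$)
$\left(135 + 187\right)^{2} + C = \left(135 + 187\right)^{2} + \frac{63433}{21144} = 322^{2} + \frac{63433}{21144} = 103684 + \frac{63433}{21144} = \frac{2192357929}{21144}$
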